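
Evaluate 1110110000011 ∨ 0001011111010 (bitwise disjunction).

OR: 1 when either bit is 1
  1110110000011
| 0001011111010
---------------
  1111111111011
Decimal: 7555 | 762 = 8187



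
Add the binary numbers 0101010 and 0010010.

Add column by column from the right: bit + bit + carry-in; write the sum mod 2, carry 1 when the sum is 2 or 3.
carry:  0000100
        0101010
+       0010010
---------------
       00111100
(the carry out of the leftmost column, 0, becomes the leading bit)
Decimal check:
  0101010 = 32 + 8 + 2 = 42
  0010010 = 16 + 2 = 18
  42 + 18 = 60, and 00111100 = 32 + 16 + 8 + 4 = 60 ✓



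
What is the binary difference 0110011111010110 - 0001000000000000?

Method 1 - Direct subtraction (column by column from the right: bit − bit − borrow-in; if negative, add 2 and borrow 1 from the next column):
borrow: 0010000000000000
        0110011111010110
-       0001000000000000
------------------------
        0101011111010110

Method 2 - Add two's complement:
Two's complement of 0001000000000000: invert → 1110111111111111, add 1 → 1111000000000000
  0110011111010110
+ 1111000000000000
------------------
 10101011111010110  (end carry out of the top bit = 1)
Discarding the end carry: 0101011111010110
Decimal check:
  0110011111010110 = 16384 + 8192 + 1024 + 512 + 256 + 128 + 64 + 16 + 4 + 2 = 26582
  0001000000000000 = 4096
  26582 - 4096 = 22486, and 0101011111010110 = 16384 + 4096 + 1024 + 512 + 256 + 128 + 64 + 16 + 4 + 2 = 22486 ✓



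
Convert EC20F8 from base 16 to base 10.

Expand by place value (powers of 16):
Digit values: E = 14, C = 12, F = 15
EC20F8 = 14 × 16^5 + 12 × 16^4 + 2 × 16^3 + 0 × 16^2 + 15 × 16^1 + 8 × 16^0
= 14 × 1048576 + 12 × 65536 + 2 × 4096 + 0 × 256 + 15 × 16 + 8 × 1
= 14680064 + 786432 + 8192 + 0 + 240 + 8
= 15474936



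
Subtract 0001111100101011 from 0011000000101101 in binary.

Method 1 - Direct subtraction (column by column from the right: bit − bit − borrow-in; if negative, add 2 and borrow 1 from the next column):
borrow: 0011111000000100
        0011000000101101
-       0001111100101011
------------------------
        0001000100000010

Method 2 - Add two's complement:
Two's complement of 0001111100101011: invert → 1110000011010100, add 1 → 1110000011010101
  0011000000101101
+ 1110000011010101
------------------
 10001000100000010  (end carry out of the top bit = 1)
Discarding the end carry: 0001000100000010
Decimal check:
  0011000000101101 = 8192 + 4096 + 32 + 8 + 4 + 1 = 12333
  0001111100101011 = 4096 + 2048 + 1024 + 512 + 256 + 32 + 8 + 2 + 1 = 7979
  12333 - 7979 = 4354, and 0001000100000010 = 4096 + 256 + 2 = 4354 ✓



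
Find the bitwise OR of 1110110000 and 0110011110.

OR: 1 when either bit is 1
  1110110000
| 0110011110
------------
  1110111110
Decimal: 944 | 414 = 958



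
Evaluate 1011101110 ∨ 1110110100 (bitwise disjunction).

OR: 1 when either bit is 1
  1011101110
| 1110110100
------------
  1111111110
Decimal: 750 | 948 = 1022



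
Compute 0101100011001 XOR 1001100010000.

XOR: 1 when bits differ
  0101100011001
^ 1001100010000
---------------
  1100000001001
Decimal: 2841 ^ 4880 = 6153



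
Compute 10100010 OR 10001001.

OR: 1 when either bit is 1
  10100010
| 10001001
----------
  10101011
Decimal: 162 | 137 = 171



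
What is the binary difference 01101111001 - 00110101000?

Method 1 - Direct subtraction (column by column from the right: bit − bit − borrow-in; if negative, add 2 and borrow 1 from the next column):
borrow: 01100000000
        01101111001
-       00110101000
-------------------
        00111010001

Method 2 - Add two's complement:
Two's complement of 00110101000: invert → 11001010111, add 1 → 11001011000
  01101111001
+ 11001011000
-------------
 100111010001  (end carry out of the top bit = 1)
Discarding the end carry: 00111010001
Decimal check:
  01101111001 = 512 + 256 + 64 + 32 + 16 + 8 + 1 = 889
  00110101000 = 256 + 128 + 32 + 8 = 424
  889 - 424 = 465, and 00111010001 = 256 + 128 + 64 + 16 + 1 = 465 ✓



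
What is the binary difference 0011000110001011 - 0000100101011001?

Method 1 - Direct subtraction (column by column from the right: bit − bit − borrow-in; if negative, add 2 and borrow 1 from the next column):
borrow: 0001000011100000
        0011000110001011
-       0000100101011001
------------------------
        0010100000110010

Method 2 - Add two's complement:
Two's complement of 0000100101011001: invert → 1111011010100110, add 1 → 1111011010100111
  0011000110001011
+ 1111011010100111
------------------
 10010100000110010  (end carry out of the top bit = 1)
Discarding the end carry: 0010100000110010
Decimal check:
  0011000110001011 = 8192 + 4096 + 256 + 128 + 8 + 2 + 1 = 12683
  0000100101011001 = 2048 + 256 + 64 + 16 + 8 + 1 = 2393
  12683 - 2393 = 10290, and 0010100000110010 = 8192 + 2048 + 32 + 16 + 2 = 10290 ✓



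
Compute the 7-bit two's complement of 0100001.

Original: 0100001
Step 1 - Invert all bits: 1011110
Step 2 - Add 1: 1011111
Verification: 0100001 + 1011111 = 10000000; discarding the end carry (carry out of the top bit) leaves the 7-bit value 0000000, as required for x + (-x)



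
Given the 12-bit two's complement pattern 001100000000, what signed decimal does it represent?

Binary: 001100000000
Sign bit: 0 (non-negative)
Read directly as an unsigned value:
001100000000 = 512 + 256 = 768
Value: 768



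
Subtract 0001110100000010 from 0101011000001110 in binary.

Method 1 - Direct subtraction (column by column from the right: bit − bit − borrow-in; if negative, add 2 and borrow 1 from the next column):
borrow: 0111001000000000
        0101011000001110
-       0001110100000010
------------------------
        0011100100001100

Method 2 - Add two's complement:
Two's complement of 0001110100000010: invert → 1110001011111101, add 1 → 1110001011111110
  0101011000001110
+ 1110001011111110
------------------
 10011100100001100  (end carry out of the top bit = 1)
Discarding the end carry: 0011100100001100
Decimal check:
  0101011000001110 = 16384 + 4096 + 1024 + 512 + 8 + 4 + 2 = 22030
  0001110100000010 = 4096 + 2048 + 1024 + 256 + 2 = 7426
  22030 - 7426 = 14604, and 0011100100001100 = 8192 + 4096 + 2048 + 256 + 8 + 4 = 14604 ✓



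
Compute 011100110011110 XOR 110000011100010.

XOR: 1 when bits differ
  011100110011110
^ 110000011100010
-----------------
  101100101111100
Decimal: 14750 ^ 24802 = 22908



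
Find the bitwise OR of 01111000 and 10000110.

OR: 1 when either bit is 1
  01111000
| 10000110
----------
  11111110
Decimal: 120 | 134 = 254



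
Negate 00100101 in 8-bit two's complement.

Original: 00100101
Step 1 - Invert all bits: 11011010
Step 2 - Add 1: 11011011
Verification: 00100101 + 11011011 = 100000000; discarding the end carry (carry out of the top bit) leaves the 8-bit value 00000000, as required for x + (-x)



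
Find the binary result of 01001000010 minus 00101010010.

Method 1 - Direct subtraction (column by column from the right: bit − bit − borrow-in; if negative, add 2 and borrow 1 from the next column):
borrow: 01111100000
        01001000010
-       00101010010
-------------------
        00011110000

Method 2 - Add two's complement:
Two's complement of 00101010010: invert → 11010101101, add 1 → 11010101110
  01001000010
+ 11010101110
-------------
 100011110000  (end carry out of the top bit = 1)
Discarding the end carry: 00011110000
Decimal check:
  01001000010 = 512 + 64 + 2 = 578
  00101010010 = 256 + 64 + 16 + 2 = 338
  578 - 338 = 240, and 00011110000 = 128 + 64 + 32 + 16 = 240 ✓



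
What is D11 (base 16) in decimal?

Expand by place value (powers of 16):
Digit values: D = 13
D11 = 13 × 16^2 + 1 × 16^1 + 1 × 16^0
= 13 × 256 + 1 × 16 + 1 × 1
= 3328 + 16 + 1
= 3345



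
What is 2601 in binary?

Using repeated division by 2:
2601 ÷ 2 = 1300 remainder 1
1300 ÷ 2 = 650 remainder 0
650 ÷ 2 = 325 remainder 0
325 ÷ 2 = 162 remainder 1
162 ÷ 2 = 81 remainder 0
81 ÷ 2 = 40 remainder 1
40 ÷ 2 = 20 remainder 0
20 ÷ 2 = 10 remainder 0
10 ÷ 2 = 5 remainder 0
5 ÷ 2 = 2 remainder 1
2 ÷ 2 = 1 remainder 0
1 ÷ 2 = 0 remainder 1
Reading remainders bottom to top: 101000101001



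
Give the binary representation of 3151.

Using repeated division by 2:
3151 ÷ 2 = 1575 remainder 1
1575 ÷ 2 = 787 remainder 1
787 ÷ 2 = 393 remainder 1
393 ÷ 2 = 196 remainder 1
196 ÷ 2 = 98 remainder 0
98 ÷ 2 = 49 remainder 0
49 ÷ 2 = 24 remainder 1
24 ÷ 2 = 12 remainder 0
12 ÷ 2 = 6 remainder 0
6 ÷ 2 = 3 remainder 0
3 ÷ 2 = 1 remainder 1
1 ÷ 2 = 0 remainder 1
Reading remainders bottom to top: 110001001111



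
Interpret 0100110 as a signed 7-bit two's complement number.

Binary: 0100110
Sign bit: 0 (non-negative)
Read directly as an unsigned value:
0100110 = 32 + 4 + 2 = 38
Value: 38



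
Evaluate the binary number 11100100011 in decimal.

Sum of powers of 2 for each 1-bit:
2^0 + 2^1 + 2^5 + 2^8 + 2^9 + 2^10
= 1 + 2 + 32 + 256 + 512 + 1024
= 1827



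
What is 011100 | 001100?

OR: 1 when either bit is 1
  011100
| 001100
--------
  011100
Decimal: 28 | 12 = 28



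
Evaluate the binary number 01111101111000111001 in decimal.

Sum of powers of 2 for each 1-bit:
2^0 + 2^3 + 2^4 + 2^5 + 2^9 + 2^10 + 2^11 + 2^12 + 2^14 + 2^15 + 2^16 + 2^17 + 2^18
= 1 + 8 + 16 + 32 + 512 + 1024 + 2048 + 4096 + 16384 + 32768 + 65536 + 131072 + 262144
= 515641



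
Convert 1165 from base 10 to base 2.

Using repeated division by 2:
1165 ÷ 2 = 582 remainder 1
582 ÷ 2 = 291 remainder 0
291 ÷ 2 = 145 remainder 1
145 ÷ 2 = 72 remainder 1
72 ÷ 2 = 36 remainder 0
36 ÷ 2 = 18 remainder 0
18 ÷ 2 = 9 remainder 0
9 ÷ 2 = 4 remainder 1
4 ÷ 2 = 2 remainder 0
2 ÷ 2 = 1 remainder 0
1 ÷ 2 = 0 remainder 1
Reading remainders bottom to top: 10010001101



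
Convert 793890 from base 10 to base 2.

Using repeated division by 2:
793890 ÷ 2 = 396945 remainder 0
396945 ÷ 2 = 198472 remainder 1
198472 ÷ 2 = 99236 remainder 0
99236 ÷ 2 = 49618 remainder 0
49618 ÷ 2 = 24809 remainder 0
24809 ÷ 2 = 12404 remainder 1
12404 ÷ 2 = 6202 remainder 0
6202 ÷ 2 = 3101 remainder 0
3101 ÷ 2 = 1550 remainder 1
1550 ÷ 2 = 775 remainder 0
775 ÷ 2 = 387 remainder 1
387 ÷ 2 = 193 remainder 1
193 ÷ 2 = 96 remainder 1
96 ÷ 2 = 48 remainder 0
48 ÷ 2 = 24 remainder 0
24 ÷ 2 = 12 remainder 0
12 ÷ 2 = 6 remainder 0
6 ÷ 2 = 3 remainder 0
3 ÷ 2 = 1 remainder 1
1 ÷ 2 = 0 remainder 1
Reading remainders bottom to top: 11000001110100100010



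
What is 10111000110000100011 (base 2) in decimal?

Sum of powers of 2 for each 1-bit:
2^0 + 2^1 + 2^5 + 2^10 + 2^11 + 2^15 + 2^16 + 2^17 + 2^19
= 1 + 2 + 32 + 1024 + 2048 + 32768 + 65536 + 131072 + 524288
= 756771



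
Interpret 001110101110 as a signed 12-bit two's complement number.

Binary: 001110101110
Sign bit: 0 (non-negative)
Read directly as an unsigned value:
001110101110 = 512 + 256 + 128 + 32 + 8 + 4 + 2 = 942
Value: 942



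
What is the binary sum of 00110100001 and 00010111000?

Add column by column from the right: bit + bit + carry-in; write the sum mod 2, carry 1 when the sum is 2 or 3.
carry:  01101000000
        00110100001
+       00010111000
-------------------
       001001011001
(the carry out of the leftmost column, 0, becomes the leading bit)
Decimal check:
  00110100001 = 256 + 128 + 32 + 1 = 417
  00010111000 = 128 + 32 + 16 + 8 = 184
  417 + 184 = 601, and 001001011001 = 512 + 64 + 16 + 8 + 1 = 601 ✓



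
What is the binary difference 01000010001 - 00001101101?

Method 1 - Direct subtraction (column by column from the right: bit − bit − borrow-in; if negative, add 2 and borrow 1 from the next column):
borrow: 01111011000
        01000010001
-       00001101101
-------------------
        00110100100

Method 2 - Add two's complement:
Two's complement of 00001101101: invert → 11110010010, add 1 → 11110010011
  01000010001
+ 11110010011
-------------
 100110100100  (end carry out of the top bit = 1)
Discarding the end carry: 00110100100
Decimal check:
  01000010001 = 512 + 16 + 1 = 529
  00001101101 = 64 + 32 + 8 + 4 + 1 = 109
  529 - 109 = 420, and 00110100100 = 256 + 128 + 32 + 4 = 420 ✓



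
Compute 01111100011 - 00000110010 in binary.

Method 1 - Direct subtraction (column by column from the right: bit − bit − borrow-in; if negative, add 2 and borrow 1 from the next column):
borrow: 00001100000
        01111100011
-       00000110010
-------------------
        01110110001

Method 2 - Add two's complement:
Two's complement of 00000110010: invert → 11111001101, add 1 → 11111001110
  01111100011
+ 11111001110
-------------
 101110110001  (end carry out of the top bit = 1)
Discarding the end carry: 01110110001
Decimal check:
  01111100011 = 512 + 256 + 128 + 64 + 32 + 2 + 1 = 995
  00000110010 = 32 + 16 + 2 = 50
  995 - 50 = 945, and 01110110001 = 512 + 256 + 128 + 32 + 16 + 1 = 945 ✓



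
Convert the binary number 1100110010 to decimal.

Sum of powers of 2 for each 1-bit:
2^1 + 2^4 + 2^5 + 2^8 + 2^9
= 2 + 16 + 32 + 256 + 512
= 818



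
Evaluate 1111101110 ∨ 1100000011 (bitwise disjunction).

OR: 1 when either bit is 1
  1111101110
| 1100000011
------------
  1111101111
Decimal: 1006 | 771 = 1007



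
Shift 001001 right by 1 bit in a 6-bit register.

Original: 001001 (decimal 9)
Shift right by 1 position
Drop the 1 low bit; fill with zero on the left
Result: 000100 (decimal 4)
Equivalent: 9 >> 1 = 9 ÷ 2^1 = 4



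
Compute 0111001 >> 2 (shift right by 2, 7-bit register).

Original: 0111001 (decimal 57)
Shift right by 2 positions
Drop the 2 low bits; fill with zeros on the left
Result: 0001110 (decimal 14)
Equivalent: 57 >> 2 = 57 ÷ 2^2 = 14



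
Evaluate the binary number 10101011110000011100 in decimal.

Sum of powers of 2 for each 1-bit:
2^2 + 2^3 + 2^4 + 2^10 + 2^11 + 2^12 + 2^13 + 2^15 + 2^17 + 2^19
= 4 + 8 + 16 + 1024 + 2048 + 4096 + 8192 + 32768 + 131072 + 524288
= 703516



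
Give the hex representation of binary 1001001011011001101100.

Group into 4-bit nibbles from right:
  0010 = 2
  0100 = 4
  1011 = B
  0110 = 6
  0110 = 6
  1100 = C
Result: 24B66C



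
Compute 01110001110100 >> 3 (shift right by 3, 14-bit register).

Original: 01110001110100 (decimal 7284)
Shift right by 3 positions
Drop the 3 low bits; fill with zeros on the left
Result: 00001110001110 (decimal 910)
Equivalent: 7284 >> 3 = 7284 ÷ 2^3 = 910



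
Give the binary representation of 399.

Using repeated division by 2:
399 ÷ 2 = 199 remainder 1
199 ÷ 2 = 99 remainder 1
99 ÷ 2 = 49 remainder 1
49 ÷ 2 = 24 remainder 1
24 ÷ 2 = 12 remainder 0
12 ÷ 2 = 6 remainder 0
6 ÷ 2 = 3 remainder 0
3 ÷ 2 = 1 remainder 1
1 ÷ 2 = 0 remainder 1
Reading remainders bottom to top: 110001111



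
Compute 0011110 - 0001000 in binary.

Method 1 - Direct subtraction (column by column from the right: bit − bit − borrow-in; if negative, add 2 and borrow 1 from the next column):
borrow: 0000000
        0011110
-       0001000
---------------
        0010110

Method 2 - Add two's complement:
Two's complement of 0001000: invert → 1110111, add 1 → 1111000
  0011110
+ 1111000
---------
 10010110  (end carry out of the top bit = 1)
Discarding the end carry: 0010110
Decimal check:
  0011110 = 16 + 8 + 4 + 2 = 30
  0001000 = 8
  30 - 8 = 22, and 0010110 = 16 + 4 + 2 = 22 ✓



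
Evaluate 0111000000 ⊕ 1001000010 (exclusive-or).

XOR: 1 when bits differ
  0111000000
^ 1001000010
------------
  1110000010
Decimal: 448 ^ 578 = 898



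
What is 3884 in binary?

Using repeated division by 2:
3884 ÷ 2 = 1942 remainder 0
1942 ÷ 2 = 971 remainder 0
971 ÷ 2 = 485 remainder 1
485 ÷ 2 = 242 remainder 1
242 ÷ 2 = 121 remainder 0
121 ÷ 2 = 60 remainder 1
60 ÷ 2 = 30 remainder 0
30 ÷ 2 = 15 remainder 0
15 ÷ 2 = 7 remainder 1
7 ÷ 2 = 3 remainder 1
3 ÷ 2 = 1 remainder 1
1 ÷ 2 = 0 remainder 1
Reading remainders bottom to top: 111100101100



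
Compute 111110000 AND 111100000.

AND: 1 only when both bits are 1
  111110000
& 111100000
-----------
  111100000
Decimal: 496 & 480 = 480



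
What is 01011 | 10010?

OR: 1 when either bit is 1
  01011
| 10010
-------
  11011
Decimal: 11 | 18 = 27



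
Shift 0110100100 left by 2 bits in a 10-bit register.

Original: 0110100100 (decimal 420)
Shift left by 2 positions
Append 2 zeros on the right and drop the 2 high bits that overflow the 10-bit width
Result: 1010010000 (decimal 656)
Equivalent: 420 << 2 = 420 × 2^2 = 1680, truncated to 10 bits = 656



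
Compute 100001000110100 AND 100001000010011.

AND: 1 only when both bits are 1
  100001000110100
& 100001000010011
-----------------
  100001000010000
Decimal: 16948 & 16915 = 16912



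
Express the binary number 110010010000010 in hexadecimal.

Group into 4-bit nibbles from right:
  0110 = 6
  0100 = 4
  1000 = 8
  0010 = 2
Result: 6482



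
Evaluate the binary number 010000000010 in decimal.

Sum of powers of 2 for each 1-bit:
2^1 + 2^10
= 2 + 1024
= 1026



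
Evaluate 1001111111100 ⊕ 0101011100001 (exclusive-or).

XOR: 1 when bits differ
  1001111111100
^ 0101011100001
---------------
  1100100011101
Decimal: 5116 ^ 2785 = 6429



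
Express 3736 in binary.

Using repeated division by 2:
3736 ÷ 2 = 1868 remainder 0
1868 ÷ 2 = 934 remainder 0
934 ÷ 2 = 467 remainder 0
467 ÷ 2 = 233 remainder 1
233 ÷ 2 = 116 remainder 1
116 ÷ 2 = 58 remainder 0
58 ÷ 2 = 29 remainder 0
29 ÷ 2 = 14 remainder 1
14 ÷ 2 = 7 remainder 0
7 ÷ 2 = 3 remainder 1
3 ÷ 2 = 1 remainder 1
1 ÷ 2 = 0 remainder 1
Reading remainders bottom to top: 111010011000



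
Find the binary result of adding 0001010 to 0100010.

Add column by column from the right: bit + bit + carry-in; write the sum mod 2, carry 1 when the sum is 2 or 3.
carry:  0000100
        0001010
+       0100010
---------------
       00101100
(the carry out of the leftmost column, 0, becomes the leading bit)
Decimal check:
  0001010 = 8 + 2 = 10
  0100010 = 32 + 2 = 34
  10 + 34 = 44, and 00101100 = 32 + 8 + 4 = 44 ✓



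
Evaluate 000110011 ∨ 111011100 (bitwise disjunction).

OR: 1 when either bit is 1
  000110011
| 111011100
-----------
  111111111
Decimal: 51 | 476 = 511



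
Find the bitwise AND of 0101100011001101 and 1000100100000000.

AND: 1 only when both bits are 1
  0101100011001101
& 1000100100000000
------------------
  0000100000000000
Decimal: 22733 & 35072 = 2048



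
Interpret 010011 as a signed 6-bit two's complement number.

Binary: 010011
Sign bit: 0 (non-negative)
Read directly as an unsigned value:
010011 = 16 + 2 + 1 = 19
Value: 19



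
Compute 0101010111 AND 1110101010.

AND: 1 only when both bits are 1
  0101010111
& 1110101010
------------
  0100000010
Decimal: 343 & 938 = 258



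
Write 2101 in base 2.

Using repeated division by 2:
2101 ÷ 2 = 1050 remainder 1
1050 ÷ 2 = 525 remainder 0
525 ÷ 2 = 262 remainder 1
262 ÷ 2 = 131 remainder 0
131 ÷ 2 = 65 remainder 1
65 ÷ 2 = 32 remainder 1
32 ÷ 2 = 16 remainder 0
16 ÷ 2 = 8 remainder 0
8 ÷ 2 = 4 remainder 0
4 ÷ 2 = 2 remainder 0
2 ÷ 2 = 1 remainder 0
1 ÷ 2 = 0 remainder 1
Reading remainders bottom to top: 100000110101



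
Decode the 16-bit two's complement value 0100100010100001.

Binary: 0100100010100001
Sign bit: 0 (non-negative)
Read directly as an unsigned value:
0100100010100001 = 16384 + 2048 + 128 + 32 + 1 = 18593
Value: 18593



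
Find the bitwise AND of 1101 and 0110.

AND: 1 only when both bits are 1
  1101
& 0110
------
  0100
Decimal: 13 & 6 = 4



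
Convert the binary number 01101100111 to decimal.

Sum of powers of 2 for each 1-bit:
2^0 + 2^1 + 2^2 + 2^5 + 2^6 + 2^8 + 2^9
= 1 + 2 + 4 + 32 + 64 + 256 + 512
= 871



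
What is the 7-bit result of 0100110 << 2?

Original: 0100110 (decimal 38)
Shift left by 2 positions
Append 2 zeros on the right and drop the 2 high bits that overflow the 7-bit width
Result: 0011000 (decimal 24)
Equivalent: 38 << 2 = 38 × 2^2 = 152, truncated to 7 bits = 24



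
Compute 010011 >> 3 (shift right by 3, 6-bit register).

Original: 010011 (decimal 19)
Shift right by 3 positions
Drop the 3 low bits; fill with zeros on the left
Result: 000010 (decimal 2)
Equivalent: 19 >> 3 = 19 ÷ 2^3 = 2



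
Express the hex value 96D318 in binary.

Convert each hex digit to 4 bits:
  9 = 1001
  6 = 0110
  D = 1101
  3 = 0011
  1 = 0001
  8 = 1000
Concatenate: 100101101101001100011000



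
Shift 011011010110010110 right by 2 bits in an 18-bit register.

Original: 011011010110010110 (decimal 112022)
Shift right by 2 positions
Drop the 2 low bits; fill with zeros on the left
Result: 000110110101100101 (decimal 28005)
Equivalent: 112022 >> 2 = 112022 ÷ 2^2 = 28005



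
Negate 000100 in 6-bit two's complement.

Original: 000100
Step 1 - Invert all bits: 111011
Step 2 - Add 1: 111100
Verification: 000100 + 111100 = 1000000; discarding the end carry (carry out of the top bit) leaves the 6-bit value 000000, as required for x + (-x)



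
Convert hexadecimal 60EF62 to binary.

Convert each hex digit to 4 bits:
  6 = 0110
  0 = 0000
  E = 1110
  F = 1111
  6 = 0110
  2 = 0010
Concatenate: 011000001110111101100010



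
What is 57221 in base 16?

Using repeated division by 16 (digits 10–15 are A–F):
57221 ÷ 16 = 3576 remainder 5
3576 ÷ 16 = 223 remainder 8
223 ÷ 16 = 13 remainder 15 (F)
13 ÷ 16 = 0 remainder 13 (D)
Reading remainders bottom to top: DF85



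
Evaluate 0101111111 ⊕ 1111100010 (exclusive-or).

XOR: 1 when bits differ
  0101111111
^ 1111100010
------------
  1010011101
Decimal: 383 ^ 994 = 669



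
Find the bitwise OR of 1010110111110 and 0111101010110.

OR: 1 when either bit is 1
  1010110111110
| 0111101010110
---------------
  1111111111110
Decimal: 5566 | 3926 = 8190



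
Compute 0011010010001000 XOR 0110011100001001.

XOR: 1 when bits differ
  0011010010001000
^ 0110011100001001
------------------
  0101001110000001
Decimal: 13448 ^ 26377 = 21377



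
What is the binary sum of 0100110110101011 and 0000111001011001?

Add column by column from the right: bit + bit + carry-in; write the sum mod 2, carry 1 when the sum is 2 or 3.
carry:  0001111111110110
        0100110110101011
+       0000111001011001
------------------------
       00101110000000100
(the carry out of the leftmost column, 0, becomes the leading bit)
Decimal check:
  0100110110101011 = 16384 + 2048 + 1024 + 256 + 128 + 32 + 8 + 2 + 1 = 19883
  0000111001011001 = 2048 + 1024 + 512 + 64 + 16 + 8 + 1 = 3673
  19883 + 3673 = 23556, and 00101110000000100 = 16384 + 4096 + 2048 + 1024 + 4 = 23556 ✓



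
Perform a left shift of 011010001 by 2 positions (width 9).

Original: 011010001 (decimal 209)
Shift left by 2 positions
Append 2 zeros on the right and drop the 2 high bits that overflow the 9-bit width
Result: 101000100 (decimal 324)
Equivalent: 209 << 2 = 209 × 2^2 = 836, truncated to 9 bits = 324



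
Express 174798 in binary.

Using repeated division by 2:
174798 ÷ 2 = 87399 remainder 0
87399 ÷ 2 = 43699 remainder 1
43699 ÷ 2 = 21849 remainder 1
21849 ÷ 2 = 10924 remainder 1
10924 ÷ 2 = 5462 remainder 0
5462 ÷ 2 = 2731 remainder 0
2731 ÷ 2 = 1365 remainder 1
1365 ÷ 2 = 682 remainder 1
682 ÷ 2 = 341 remainder 0
341 ÷ 2 = 170 remainder 1
170 ÷ 2 = 85 remainder 0
85 ÷ 2 = 42 remainder 1
42 ÷ 2 = 21 remainder 0
21 ÷ 2 = 10 remainder 1
10 ÷ 2 = 5 remainder 0
5 ÷ 2 = 2 remainder 1
2 ÷ 2 = 1 remainder 0
1 ÷ 2 = 0 remainder 1
Reading remainders bottom to top: 101010101011001110



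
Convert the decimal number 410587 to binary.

Using repeated division by 2:
410587 ÷ 2 = 205293 remainder 1
205293 ÷ 2 = 102646 remainder 1
102646 ÷ 2 = 51323 remainder 0
51323 ÷ 2 = 25661 remainder 1
25661 ÷ 2 = 12830 remainder 1
12830 ÷ 2 = 6415 remainder 0
6415 ÷ 2 = 3207 remainder 1
3207 ÷ 2 = 1603 remainder 1
1603 ÷ 2 = 801 remainder 1
801 ÷ 2 = 400 remainder 1
400 ÷ 2 = 200 remainder 0
200 ÷ 2 = 100 remainder 0
100 ÷ 2 = 50 remainder 0
50 ÷ 2 = 25 remainder 0
25 ÷ 2 = 12 remainder 1
12 ÷ 2 = 6 remainder 0
6 ÷ 2 = 3 remainder 0
3 ÷ 2 = 1 remainder 1
1 ÷ 2 = 0 remainder 1
Reading remainders bottom to top: 1100100001111011011



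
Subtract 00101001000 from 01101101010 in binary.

Method 1 - Direct subtraction (column by column from the right: bit − bit − borrow-in; if negative, add 2 and borrow 1 from the next column):
borrow: 00000000000
        01101101010
-       00101001000
-------------------
        01000100010

Method 2 - Add two's complement:
Two's complement of 00101001000: invert → 11010110111, add 1 → 11010111000
  01101101010
+ 11010111000
-------------
 101000100010  (end carry out of the top bit = 1)
Discarding the end carry: 01000100010
Decimal check:
  01101101010 = 512 + 256 + 64 + 32 + 8 + 2 = 874
  00101001000 = 256 + 64 + 8 = 328
  874 - 328 = 546, and 01000100010 = 512 + 32 + 2 = 546 ✓



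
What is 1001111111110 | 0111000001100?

OR: 1 when either bit is 1
  1001111111110
| 0111000001100
---------------
  1111111111110
Decimal: 5118 | 3596 = 8190



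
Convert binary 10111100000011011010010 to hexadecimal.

Group into 4-bit nibbles from right:
  0101 = 5
  1110 = E
  0000 = 0
  0110 = 6
  1101 = D
  0010 = 2
Result: 5E06D2



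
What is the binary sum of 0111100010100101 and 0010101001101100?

Add column by column from the right: bit + bit + carry-in; write the sum mod 2, carry 1 when the sum is 2 or 3.
carry:  1111000111011000
        0111100010100101
+       0010101001101100
------------------------
       01010001100010001
(the carry out of the leftmost column, 0, becomes the leading bit)
Decimal check:
  0111100010100101 = 16384 + 8192 + 4096 + 2048 + 128 + 32 + 4 + 1 = 30885
  0010101001101100 = 8192 + 2048 + 512 + 64 + 32 + 8 + 4 = 10860
  30885 + 10860 = 41745, and 01010001100010001 = 32768 + 8192 + 512 + 256 + 16 + 1 = 41745 ✓



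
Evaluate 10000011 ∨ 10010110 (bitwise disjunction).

OR: 1 when either bit is 1
  10000011
| 10010110
----------
  10010111
Decimal: 131 | 150 = 151



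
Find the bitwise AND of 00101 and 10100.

AND: 1 only when both bits are 1
  00101
& 10100
-------
  00100
Decimal: 5 & 20 = 4



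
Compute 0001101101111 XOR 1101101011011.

XOR: 1 when bits differ
  0001101101111
^ 1101101011011
---------------
  1100000110100
Decimal: 879 ^ 7003 = 6196



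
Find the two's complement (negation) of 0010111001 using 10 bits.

Original: 0010111001
Step 1 - Invert all bits: 1101000110
Step 2 - Add 1: 1101000111
Verification: 0010111001 + 1101000111 = 10000000000; discarding the end carry (carry out of the top bit) leaves the 10-bit value 0000000000, as required for x + (-x)



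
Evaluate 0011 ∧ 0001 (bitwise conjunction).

AND: 1 only when both bits are 1
  0011
& 0001
------
  0001
Decimal: 3 & 1 = 1



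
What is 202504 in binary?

Using repeated division by 2:
202504 ÷ 2 = 101252 remainder 0
101252 ÷ 2 = 50626 remainder 0
50626 ÷ 2 = 25313 remainder 0
25313 ÷ 2 = 12656 remainder 1
12656 ÷ 2 = 6328 remainder 0
6328 ÷ 2 = 3164 remainder 0
3164 ÷ 2 = 1582 remainder 0
1582 ÷ 2 = 791 remainder 0
791 ÷ 2 = 395 remainder 1
395 ÷ 2 = 197 remainder 1
197 ÷ 2 = 98 remainder 1
98 ÷ 2 = 49 remainder 0
49 ÷ 2 = 24 remainder 1
24 ÷ 2 = 12 remainder 0
12 ÷ 2 = 6 remainder 0
6 ÷ 2 = 3 remainder 0
3 ÷ 2 = 1 remainder 1
1 ÷ 2 = 0 remainder 1
Reading remainders bottom to top: 110001011100001000



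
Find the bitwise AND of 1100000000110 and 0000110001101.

AND: 1 only when both bits are 1
  1100000000110
& 0000110001101
---------------
  0000000000100
Decimal: 6150 & 397 = 4



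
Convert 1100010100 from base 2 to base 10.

Sum of powers of 2 for each 1-bit:
2^2 + 2^4 + 2^8 + 2^9
= 4 + 16 + 256 + 512
= 788



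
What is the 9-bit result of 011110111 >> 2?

Original: 011110111 (decimal 247)
Shift right by 2 positions
Drop the 2 low bits; fill with zeros on the left
Result: 000111101 (decimal 61)
Equivalent: 247 >> 2 = 247 ÷ 2^2 = 61



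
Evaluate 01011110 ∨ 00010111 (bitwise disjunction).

OR: 1 when either bit is 1
  01011110
| 00010111
----------
  01011111
Decimal: 94 | 23 = 95



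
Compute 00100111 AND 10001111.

AND: 1 only when both bits are 1
  00100111
& 10001111
----------
  00000111
Decimal: 39 & 143 = 7



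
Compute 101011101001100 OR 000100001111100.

OR: 1 when either bit is 1
  101011101001100
| 000100001111100
-----------------
  101111101111100
Decimal: 22348 | 2172 = 24444



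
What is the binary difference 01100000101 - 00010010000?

Method 1 - Direct subtraction (column by column from the right: bit − bit − borrow-in; if negative, add 2 and borrow 1 from the next column):
borrow: 00111100000
        01100000101
-       00010010000
-------------------
        01001110101

Method 2 - Add two's complement:
Two's complement of 00010010000: invert → 11101101111, add 1 → 11101110000
  01100000101
+ 11101110000
-------------
 101001110101  (end carry out of the top bit = 1)
Discarding the end carry: 01001110101
Decimal check:
  01100000101 = 512 + 256 + 4 + 1 = 773
  00010010000 = 128 + 16 = 144
  773 - 144 = 629, and 01001110101 = 512 + 64 + 32 + 16 + 4 + 1 = 629 ✓



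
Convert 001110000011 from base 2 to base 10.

Sum of powers of 2 for each 1-bit:
2^0 + 2^1 + 2^7 + 2^8 + 2^9
= 1 + 2 + 128 + 256 + 512
= 899



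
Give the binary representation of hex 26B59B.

Convert each hex digit to 4 bits:
  2 = 0010
  6 = 0110
  B = 1011
  5 = 0101
  9 = 1001
  B = 1011
Concatenate: 001001101011010110011011



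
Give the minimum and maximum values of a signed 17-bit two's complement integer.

For 17-bit two's complement:
Minimum: -2^16 = -65536
Maximum: 2^16 - 1 = 65535



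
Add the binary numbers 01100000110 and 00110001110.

Add column by column from the right: bit + bit + carry-in; write the sum mod 2, carry 1 when the sum is 2 or 3.
carry:  11000011100
        01100000110
+       00110001110
-------------------
       010010010100
(the carry out of the leftmost column, 0, becomes the leading bit)
Decimal check:
  01100000110 = 512 + 256 + 4 + 2 = 774
  00110001110 = 256 + 128 + 8 + 4 + 2 = 398
  774 + 398 = 1172, and 010010010100 = 1024 + 128 + 16 + 4 = 1172 ✓



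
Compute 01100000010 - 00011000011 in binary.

Method 1 - Direct subtraction (column by column from the right: bit − bit − borrow-in; if negative, add 2 and borrow 1 from the next column):
borrow: 00111111110
        01100000010
-       00011000011
-------------------
        01000111111

Method 2 - Add two's complement:
Two's complement of 00011000011: invert → 11100111100, add 1 → 11100111101
  01100000010
+ 11100111101
-------------
 101000111111  (end carry out of the top bit = 1)
Discarding the end carry: 01000111111
Decimal check:
  01100000010 = 512 + 256 + 2 = 770
  00011000011 = 128 + 64 + 2 + 1 = 195
  770 - 195 = 575, and 01000111111 = 512 + 32 + 16 + 8 + 4 + 2 + 1 = 575 ✓



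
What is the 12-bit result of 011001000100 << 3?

Original: 011001000100 (decimal 1604)
Shift left by 3 positions
Append 3 zeros on the right and drop the 3 high bits that overflow the 12-bit width
Result: 001000100000 (decimal 544)
Equivalent: 1604 << 3 = 1604 × 2^3 = 12832, truncated to 12 bits = 544



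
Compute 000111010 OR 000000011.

OR: 1 when either bit is 1
  000111010
| 000000011
-----------
  000111011
Decimal: 58 | 3 = 59



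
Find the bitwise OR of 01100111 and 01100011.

OR: 1 when either bit is 1
  01100111
| 01100011
----------
  01100111
Decimal: 103 | 99 = 103



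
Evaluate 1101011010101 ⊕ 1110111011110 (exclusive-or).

XOR: 1 when bits differ
  1101011010101
^ 1110111011110
---------------
  0011100001011
Decimal: 6869 ^ 7646 = 1803



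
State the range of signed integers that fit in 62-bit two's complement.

For 62-bit two's complement:
Minimum: -2^61 = -2305843009213693952
Maximum: 2^61 - 1 = 2305843009213693951



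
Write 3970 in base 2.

Using repeated division by 2:
3970 ÷ 2 = 1985 remainder 0
1985 ÷ 2 = 992 remainder 1
992 ÷ 2 = 496 remainder 0
496 ÷ 2 = 248 remainder 0
248 ÷ 2 = 124 remainder 0
124 ÷ 2 = 62 remainder 0
62 ÷ 2 = 31 remainder 0
31 ÷ 2 = 15 remainder 1
15 ÷ 2 = 7 remainder 1
7 ÷ 2 = 3 remainder 1
3 ÷ 2 = 1 remainder 1
1 ÷ 2 = 0 remainder 1
Reading remainders bottom to top: 111110000010



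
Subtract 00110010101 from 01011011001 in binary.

Method 1 - Direct subtraction (column by column from the right: bit − bit − borrow-in; if negative, add 2 and borrow 1 from the next column):
borrow: 01000001000
        01011011001
-       00110010101
-------------------
        00101000100

Method 2 - Add two's complement:
Two's complement of 00110010101: invert → 11001101010, add 1 → 11001101011
  01011011001
+ 11001101011
-------------
 100101000100  (end carry out of the top bit = 1)
Discarding the end carry: 00101000100
Decimal check:
  01011011001 = 512 + 128 + 64 + 16 + 8 + 1 = 729
  00110010101 = 256 + 128 + 16 + 4 + 1 = 405
  729 - 405 = 324, and 00101000100 = 256 + 64 + 4 = 324 ✓



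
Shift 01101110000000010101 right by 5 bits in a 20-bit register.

Original: 01101110000000010101 (decimal 450581)
Shift right by 5 positions
Drop the 5 low bits; fill with zeros on the left
Result: 00000011011100000000 (decimal 14080)
Equivalent: 450581 >> 5 = 450581 ÷ 2^5 = 14080



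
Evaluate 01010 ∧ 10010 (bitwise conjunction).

AND: 1 only when both bits are 1
  01010
& 10010
-------
  00010
Decimal: 10 & 18 = 2



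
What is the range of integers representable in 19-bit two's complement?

For 19-bit two's complement:
Minimum: -2^18 = -262144
Maximum: 2^18 - 1 = 262143



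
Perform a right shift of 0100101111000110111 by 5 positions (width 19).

Original: 0100101111000110111 (decimal 155191)
Shift right by 5 positions
Drop the 5 low bits; fill with zeros on the left
Result: 0000001001011110001 (decimal 4849)
Equivalent: 155191 >> 5 = 155191 ÷ 2^5 = 4849



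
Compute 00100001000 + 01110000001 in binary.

Add column by column from the right: bit + bit + carry-in; write the sum mod 2, carry 1 when the sum is 2 or 3.
carry:  11000000000
        00100001000
+       01110000001
-------------------
       010010001001
(the carry out of the leftmost column, 0, becomes the leading bit)
Decimal check:
  00100001000 = 256 + 8 = 264
  01110000001 = 512 + 256 + 128 + 1 = 897
  264 + 897 = 1161, and 010010001001 = 1024 + 128 + 8 + 1 = 1161 ✓



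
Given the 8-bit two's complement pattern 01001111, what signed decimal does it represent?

Binary: 01001111
Sign bit: 0 (non-negative)
Read directly as an unsigned value:
01001111 = 64 + 8 + 4 + 2 + 1 = 79
Value: 79



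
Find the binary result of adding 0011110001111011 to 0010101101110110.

Add column by column from the right: bit + bit + carry-in; write the sum mod 2, carry 1 when the sum is 2 or 3.
carry:  0111000011111100
        0011110001111011
+       0010101101110110
------------------------
       00110011111110001
(the carry out of the leftmost column, 0, becomes the leading bit)
Decimal check:
  0011110001111011 = 8192 + 4096 + 2048 + 1024 + 64 + 32 + 16 + 8 + 2 + 1 = 15483
  0010101101110110 = 8192 + 2048 + 512 + 256 + 64 + 32 + 16 + 4 + 2 = 11126
  15483 + 11126 = 26609, and 00110011111110001 = 16384 + 8192 + 1024 + 512 + 256 + 128 + 64 + 32 + 16 + 1 = 26609 ✓



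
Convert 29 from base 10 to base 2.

Using repeated division by 2:
29 ÷ 2 = 14 remainder 1
14 ÷ 2 = 7 remainder 0
7 ÷ 2 = 3 remainder 1
3 ÷ 2 = 1 remainder 1
1 ÷ 2 = 0 remainder 1
Reading remainders bottom to top: 11101



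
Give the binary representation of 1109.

Using repeated division by 2:
1109 ÷ 2 = 554 remainder 1
554 ÷ 2 = 277 remainder 0
277 ÷ 2 = 138 remainder 1
138 ÷ 2 = 69 remainder 0
69 ÷ 2 = 34 remainder 1
34 ÷ 2 = 17 remainder 0
17 ÷ 2 = 8 remainder 1
8 ÷ 2 = 4 remainder 0
4 ÷ 2 = 2 remainder 0
2 ÷ 2 = 1 remainder 0
1 ÷ 2 = 0 remainder 1
Reading remainders bottom to top: 10001010101



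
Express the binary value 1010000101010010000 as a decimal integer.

Sum of powers of 2 for each 1-bit:
2^4 + 2^7 + 2^9 + 2^11 + 2^16 + 2^18
= 16 + 128 + 512 + 2048 + 65536 + 262144
= 330384



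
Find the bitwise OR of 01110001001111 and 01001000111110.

OR: 1 when either bit is 1
  01110001001111
| 01001000111110
----------------
  01111001111111
Decimal: 7247 | 4670 = 7807



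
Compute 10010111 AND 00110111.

AND: 1 only when both bits are 1
  10010111
& 00110111
----------
  00010111
Decimal: 151 & 55 = 23



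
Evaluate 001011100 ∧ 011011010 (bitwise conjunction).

AND: 1 only when both bits are 1
  001011100
& 011011010
-----------
  001011000
Decimal: 92 & 218 = 88



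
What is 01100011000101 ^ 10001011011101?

XOR: 1 when bits differ
  01100011000101
^ 10001011011101
----------------
  11101000011000
Decimal: 6341 ^ 8925 = 14872



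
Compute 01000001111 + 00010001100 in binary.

Add column by column from the right: bit + bit + carry-in; write the sum mod 2, carry 1 when the sum is 2 or 3.
carry:  00000011000
        01000001111
+       00010001100
-------------------
       001010011011
(the carry out of the leftmost column, 0, becomes the leading bit)
Decimal check:
  01000001111 = 512 + 8 + 4 + 2 + 1 = 527
  00010001100 = 128 + 8 + 4 = 140
  527 + 140 = 667, and 001010011011 = 512 + 128 + 16 + 8 + 2 + 1 = 667 ✓



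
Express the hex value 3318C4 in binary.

Convert each hex digit to 4 bits:
  3 = 0011
  3 = 0011
  1 = 0001
  8 = 1000
  C = 1100
  4 = 0100
Concatenate: 001100110001100011000100



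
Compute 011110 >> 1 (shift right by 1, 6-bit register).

Original: 011110 (decimal 30)
Shift right by 1 position
Drop the 1 low bit; fill with zero on the left
Result: 001111 (decimal 15)
Equivalent: 30 >> 1 = 30 ÷ 2^1 = 15



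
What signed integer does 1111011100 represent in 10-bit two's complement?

Binary: 1111011100
Sign bit: 1 (negative)
Invert: 0000100011
Add 1:  0000100100
Magnitude: 0000100100 = 32 + 4 = 36
Value: -36



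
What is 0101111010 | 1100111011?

OR: 1 when either bit is 1
  0101111010
| 1100111011
------------
  1101111011
Decimal: 378 | 827 = 891



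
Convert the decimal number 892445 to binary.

Using repeated division by 2:
892445 ÷ 2 = 446222 remainder 1
446222 ÷ 2 = 223111 remainder 0
223111 ÷ 2 = 111555 remainder 1
111555 ÷ 2 = 55777 remainder 1
55777 ÷ 2 = 27888 remainder 1
27888 ÷ 2 = 13944 remainder 0
13944 ÷ 2 = 6972 remainder 0
6972 ÷ 2 = 3486 remainder 0
3486 ÷ 2 = 1743 remainder 0
1743 ÷ 2 = 871 remainder 1
871 ÷ 2 = 435 remainder 1
435 ÷ 2 = 217 remainder 1
217 ÷ 2 = 108 remainder 1
108 ÷ 2 = 54 remainder 0
54 ÷ 2 = 27 remainder 0
27 ÷ 2 = 13 remainder 1
13 ÷ 2 = 6 remainder 1
6 ÷ 2 = 3 remainder 0
3 ÷ 2 = 1 remainder 1
1 ÷ 2 = 0 remainder 1
Reading remainders bottom to top: 11011001111000011101



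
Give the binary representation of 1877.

Using repeated division by 2:
1877 ÷ 2 = 938 remainder 1
938 ÷ 2 = 469 remainder 0
469 ÷ 2 = 234 remainder 1
234 ÷ 2 = 117 remainder 0
117 ÷ 2 = 58 remainder 1
58 ÷ 2 = 29 remainder 0
29 ÷ 2 = 14 remainder 1
14 ÷ 2 = 7 remainder 0
7 ÷ 2 = 3 remainder 1
3 ÷ 2 = 1 remainder 1
1 ÷ 2 = 0 remainder 1
Reading remainders bottom to top: 11101010101



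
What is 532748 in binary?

Using repeated division by 2:
532748 ÷ 2 = 266374 remainder 0
266374 ÷ 2 = 133187 remainder 0
133187 ÷ 2 = 66593 remainder 1
66593 ÷ 2 = 33296 remainder 1
33296 ÷ 2 = 16648 remainder 0
16648 ÷ 2 = 8324 remainder 0
8324 ÷ 2 = 4162 remainder 0
4162 ÷ 2 = 2081 remainder 0
2081 ÷ 2 = 1040 remainder 1
1040 ÷ 2 = 520 remainder 0
520 ÷ 2 = 260 remainder 0
260 ÷ 2 = 130 remainder 0
130 ÷ 2 = 65 remainder 0
65 ÷ 2 = 32 remainder 1
32 ÷ 2 = 16 remainder 0
16 ÷ 2 = 8 remainder 0
8 ÷ 2 = 4 remainder 0
4 ÷ 2 = 2 remainder 0
2 ÷ 2 = 1 remainder 0
1 ÷ 2 = 0 remainder 1
Reading remainders bottom to top: 10000010000100001100

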